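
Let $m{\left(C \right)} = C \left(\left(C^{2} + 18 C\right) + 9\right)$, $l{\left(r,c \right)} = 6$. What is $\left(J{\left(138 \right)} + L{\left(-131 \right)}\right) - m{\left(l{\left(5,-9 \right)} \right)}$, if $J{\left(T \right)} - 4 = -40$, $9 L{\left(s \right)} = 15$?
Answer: $- \frac{2857}{3} \approx -952.33$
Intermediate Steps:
$L{\left(s \right)} = \frac{5}{3}$ ($L{\left(s \right)} = \frac{1}{9} \cdot 15 = \frac{5}{3}$)
$J{\left(T \right)} = -36$ ($J{\left(T \right)} = 4 - 40 = -36$)
$m{\left(C \right)} = C \left(9 + C^{2} + 18 C\right)$
$\left(J{\left(138 \right)} + L{\left(-131 \right)}\right) - m{\left(l{\left(5,-9 \right)} \right)} = \left(-36 + \frac{5}{3}\right) - 6 \left(9 + 6^{2} + 18 \cdot 6\right) = - \frac{103}{3} - 6 \left(9 + 36 + 108\right) = - \frac{103}{3} - 6 \cdot 153 = - \frac{103}{3} - 918 = - \frac{2857}{3}$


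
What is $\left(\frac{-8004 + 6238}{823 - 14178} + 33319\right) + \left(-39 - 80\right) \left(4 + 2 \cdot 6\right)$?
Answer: $\frac{419549091}{13355} \approx 31415.0$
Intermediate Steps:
$\left(\frac{-8004 + 6238}{823 - 14178} + 33319\right) + \left(-39 - 80\right) \left(4 + 2 \cdot 6\right) = \left(- \frac{1766}{-13355} + 33319\right) - 119 \left(4 + 12\right) = \left(\left(-1766\right) \left(- \frac{1}{13355}\right) + 33319\right) - 1904 = \left(\frac{1766}{13355} + 33319\right) - 1904 = \frac{444977011}{13355} - 1904 = \frac{419549091}{13355}$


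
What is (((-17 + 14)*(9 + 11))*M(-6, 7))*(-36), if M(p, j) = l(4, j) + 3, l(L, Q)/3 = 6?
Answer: 45360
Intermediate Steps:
l(L, Q) = 18 (l(L, Q) = 3*6 = 18)
M(p, j) = 21 (M(p, j) = 18 + 3 = 21)
(((-17 + 14)*(9 + 11))*M(-6, 7))*(-36) = (((-17 + 14)*(9 + 11))*21)*(-36) = (-3*20*21)*(-36) = -60*21*(-36) = -1260*(-36) = 45360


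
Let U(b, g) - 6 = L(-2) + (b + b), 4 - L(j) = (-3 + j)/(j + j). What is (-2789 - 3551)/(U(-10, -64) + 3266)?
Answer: -25360/13019 ≈ -1.9479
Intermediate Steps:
L(j) = 4 - (-3 + j)/(2*j) (L(j) = 4 - (-3 + j)/(j + j) = 4 - (-3 + j)/(2*j))
U(b, g) = 35/4 + 2*b (U(b, g) = 6 + ((½)*(3 + 7*(-2))/(-2) + (b + b)) = 6 + ((½)*(-½)*(3 - 14) + 2*b) = 6 + ((½)*(-½)*(-11) + 2*b) = 6 + (11/4 + 2*b) = 35/4 + 2*b)
(-2789 - 3551)/(U(-10, -64) + 3266) = (-2789 - 3551)/((35/4 + 2*(-10)) + 3266) = -6340/((35/4 - 20) + 3266) = -6340/(-45/4 + 3266) = -6340/13019/4 = -6340*4/13019 = -25360/13019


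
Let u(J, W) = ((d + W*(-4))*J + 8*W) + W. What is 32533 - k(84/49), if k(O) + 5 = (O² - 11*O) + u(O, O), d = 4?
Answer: 1594626/49 ≈ 32543.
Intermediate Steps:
u(J, W) = 9*W + J*(4 - 4*W) (u(J, W) = ((4 + W*(-4))*J + 8*W) + W = ((4 - 4*W)*J + 8*W) + W = (J*(4 - 4*W) + 8*W) + W = (8*W + J*(4 - 4*W)) + W = 9*W + J*(4 - 4*W))
k(O) = -5 - 3*O² + 2*O (k(O) = -5 + ((O² - 11*O) + (4*O + 9*O - 4*O*O)) = -5 + ((O² - 11*O) + (4*O + 9*O - 4*O²)) = -5 + ((O² - 11*O) + (-4*O² + 13*O)) = -5 + (-3*O² + 2*O) = -5 - 3*O² + 2*O)
32533 - k(84/49) = 32533 - (-5 - 3*(84/49)² + 2*(84/49)) = 32533 - (-5 - 3*(84*(1/49))² + 2*(84*(1/49))) = 32533 - (-5 - 3*(12/7)² + 2*(12/7)) = 32533 - (-5 - 3*144/49 + 24/7) = 32533 - (-5 - 432/49 + 24/7) = 32533 - 1*(-509/49) = 32533 + 509/49 = 1594626/49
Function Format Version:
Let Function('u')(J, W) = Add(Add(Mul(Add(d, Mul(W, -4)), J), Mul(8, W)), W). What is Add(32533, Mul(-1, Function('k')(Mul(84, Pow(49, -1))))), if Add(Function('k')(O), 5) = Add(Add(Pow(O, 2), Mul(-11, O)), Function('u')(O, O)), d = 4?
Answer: Rational(1594626, 49) ≈ 32543.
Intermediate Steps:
Function('u')(J, W) = Add(Mul(9, W), Mul(J, Add(4, Mul(-4, W)))) (Function('u')(J, W) = Add(Add(Mul(Add(4, Mul(W, -4)), J), Mul(8, W)), W) = Add(Add(Mul(Add(4, Mul(-4, W)), J), Mul(8, W)), W) = Add(Add(Mul(J, Add(4, Mul(-4, W))), Mul(8, W)), W) = Add(Add(Mul(8, W), Mul(J, Add(4, Mul(-4, W)))), W) = Add(Mul(9, W), Mul(J, Add(4, Mul(-4, W)))))
Function('k')(O) = Add(-5, Mul(-3, Pow(O, 2)), Mul(2, O)) (Function('k')(O) = Add(-5, Add(Add(Pow(O, 2), Mul(-11, O)), Add(Mul(4, O), Mul(9, O), Mul(-4, O, O)))) = Add(-5, Add(Add(Pow(O, 2), Mul(-11, O)), Add(Mul(4, O), Mul(9, O), Mul(-4, Pow(O, 2))))) = Add(-5, Add(Add(Pow(O, 2), Mul(-11, O)), Add(Mul(-4, Pow(O, 2)), Mul(13, O)))) = Add(-5, Add(Mul(-3, Pow(O, 2)), Mul(2, O))) = Add(-5, Mul(-3, Pow(O, 2)), Mul(2, O)))
Add(32533, Mul(-1, Function('k')(Mul(84, Pow(49, -1))))) = Add(32533, Mul(-1, Add(-5, Mul(-3, Pow(Mul(84, Pow(49, -1)), 2)), Mul(2, Mul(84, Pow(49, -1)))))) = Add(32533, Mul(-1, Add(-5, Mul(-3, Pow(Mul(84, Rational(1, 49)), 2)), Mul(2, Mul(84, Rational(1, 49)))))) = Add(32533, Mul(-1, Add(-5, Mul(-3, Pow(Rational(12, 7), 2)), Mul(2, Rational(12, 7))))) = Add(32533, Mul(-1, Add(-5, Mul(-3, Rational(144, 49)), Rational(24, 7)))) = Add(32533, Mul(-1, Add(-5, Rational(-432, 49), Rational(24, 7)))) = Add(32533, Mul(-1, Rational(-509, 49))) = Add(32533, Rational(509, 49)) = Rational(1594626, 49)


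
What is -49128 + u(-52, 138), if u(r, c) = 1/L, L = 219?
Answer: -10759031/219 ≈ -49128.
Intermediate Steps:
u(r, c) = 1/219
-49128 + u(-52, 138) = -49128 + 1/219 = -10759031/219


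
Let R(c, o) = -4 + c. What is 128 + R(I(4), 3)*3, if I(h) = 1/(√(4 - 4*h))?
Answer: 116 - I*√3/2 ≈ 116.0 - 0.86602*I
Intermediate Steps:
I(h) = (4 - 4*h)^(-½)
128 + R(I(4), 3)*3 = 128 + (-4 + 1/(2*√(1 - 1*4)))*3 = 128 + (-4 + 1/(2*√(1 - 4)))*3 = 128 + (-4 + 1/(2*√(-3)))*3 = 128 + (-4 + (-I*√3/3)/2)*3 = 128 + (-4 - I*√3/6)*3 = 128 + (-12 - I*√3/2) = 116 - I*√3/2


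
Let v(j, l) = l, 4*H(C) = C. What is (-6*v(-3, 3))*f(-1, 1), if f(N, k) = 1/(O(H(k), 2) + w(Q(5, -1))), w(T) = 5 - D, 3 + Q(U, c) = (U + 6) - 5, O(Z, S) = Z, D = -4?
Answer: -72/37 ≈ -1.9459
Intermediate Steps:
H(C) = C/4
Q(U, c) = -2 + U (Q(U, c) = -3 + ((U + 6) - 5) = -3 + ((6 + U) - 5) = -3 + (1 + U) = -2 + U)
w(T) = 9 (w(T) = 5 - 1*(-4) = 5 + 4 = 9)
f(N, k) = 1/(9 + k/4) (f(N, k) = 1/(k/4 + 9) = 1/(9 + k/4))
(-6*v(-3, 3))*f(-1, 1) = (-6*3)*(4/(36 + 1)) = -72/37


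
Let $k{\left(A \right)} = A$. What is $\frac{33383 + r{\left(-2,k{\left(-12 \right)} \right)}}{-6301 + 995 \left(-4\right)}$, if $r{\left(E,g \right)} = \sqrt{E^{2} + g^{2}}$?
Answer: $- \frac{33383}{10281} - \frac{2 \sqrt{37}}{10281} \approx -3.2482$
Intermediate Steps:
$\frac{33383 + r{\left(-2,k{\left(-12 \right)} \right)}}{-6301 + 995 \left(-4\right)} = \frac{33383 + \sqrt{\left(-2\right)^{2} + \left(-12\right)^{2}}}{-6301 + 995 \left(-4\right)} = \frac{33383 + \sqrt{4 + 144}}{-6301 - 3980} = \frac{33383 + \sqrt{148}}{-10281} = \left(33383 + 2 \sqrt{37}\right) \left(- \frac{1}{10281}\right) = - \frac{33383}{10281} - \frac{2 \sqrt{37}}{10281}$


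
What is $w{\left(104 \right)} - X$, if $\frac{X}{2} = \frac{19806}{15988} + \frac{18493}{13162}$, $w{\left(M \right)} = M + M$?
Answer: $\frac{5332197292}{26304257} \approx 202.71$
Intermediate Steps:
$w{\left(M \right)} = 2 M$
$X = \frac{139088164}{26304257}$ ($X = 2 \left(\frac{19806}{15988} + \frac{18493}{13162}\right) = 2 \left(19806 \cdot \frac{1}{15988} + 18493 \cdot \frac{1}{13162}\right) = 2 \left(\frac{9903}{7994} + \frac{18493}{13162}\right) = 2 \cdot \frac{69544082}{26304257} = \frac{139088164}{26304257} \approx 5.2877$)
$w{\left(104 \right)} - X = 2 \cdot 104 - \frac{139088164}{26304257} = 208 - \frac{139088164}{26304257} = \frac{5332197292}{26304257}$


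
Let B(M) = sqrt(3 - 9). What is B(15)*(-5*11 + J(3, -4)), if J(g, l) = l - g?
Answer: -62*I*sqrt(6) ≈ -151.87*I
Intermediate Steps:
B(M) = I*sqrt(6) (B(M) = sqrt(-6) = I*sqrt(6))
B(15)*(-5*11 + J(3, -4)) = (I*sqrt(6))*(-5*11 + (-4 - 1*3)) = (I*sqrt(6))*(-55 + (-4 - 3)) = (I*sqrt(6))*(-55 - 7) = (I*sqrt(6))*(-62) = -62*I*sqrt(6)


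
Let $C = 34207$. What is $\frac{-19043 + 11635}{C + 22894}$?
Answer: $- \frac{7408}{57101} \approx -0.12973$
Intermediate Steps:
$\frac{-19043 + 11635}{C + 22894} = \frac{-19043 + 11635}{34207 + 22894} = - \frac{7408}{57101}$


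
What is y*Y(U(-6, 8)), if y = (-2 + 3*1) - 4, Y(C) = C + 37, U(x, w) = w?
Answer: -135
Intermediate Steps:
Y(C) = 37 + C
y = -3 (y = (-2 + 3) - 4 = 1 - 4 = -3)
y*Y(U(-6, 8)) = -3*(37 + 8) = -3*45 = -135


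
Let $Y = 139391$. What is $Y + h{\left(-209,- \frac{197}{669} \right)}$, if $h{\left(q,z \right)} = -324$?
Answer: $139067$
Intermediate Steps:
$Y + h{\left(-209,- \frac{197}{669} \right)} = 139391 - 324 = 139067$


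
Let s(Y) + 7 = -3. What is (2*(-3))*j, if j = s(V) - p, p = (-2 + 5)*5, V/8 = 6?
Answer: 150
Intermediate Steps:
V = 48 (V = 8*6 = 48)
s(Y) = -10 (s(Y) = -7 - 3 = -10)
p = 15 (p = 3*5 = 15)
j = -25 (j = -10 - 1*15 = -10 - 15 = -25)
(2*(-3))*j = (2*(-3))*(-25) = -6*(-25) = 150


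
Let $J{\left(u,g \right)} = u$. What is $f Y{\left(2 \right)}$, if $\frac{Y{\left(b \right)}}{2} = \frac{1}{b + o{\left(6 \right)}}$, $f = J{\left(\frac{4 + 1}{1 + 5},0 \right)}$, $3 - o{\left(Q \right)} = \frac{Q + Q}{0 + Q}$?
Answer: $\frac{5}{9} \approx 0.55556$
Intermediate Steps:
$o{\left(Q \right)} = 1$ ($o{\left(Q \right)} = 3 - \frac{Q + Q}{0 + Q} = 3 - \frac{2 Q}{Q} = 3 - 2 = 1$)
$f = \frac{5}{6}$ ($f = \frac{4 + 1}{1 + 5} = \frac{5}{6} \approx 0.83333$)
$Y{\left(b \right)} = \frac{2}{1 + b}$ ($Y{\left(b \right)} = \frac{2}{b + 1} = \frac{2}{1 + b}$)
$f Y{\left(2 \right)} = \frac{5 \frac{2}{1 + 2}}{6} = \frac{5 \cdot \frac{2}{3}}{6} = \frac{5 \cdot 2 \cdot \frac{1}{3}}{6} = \frac{5}{6} \cdot \frac{2}{3} = \frac{5}{9}$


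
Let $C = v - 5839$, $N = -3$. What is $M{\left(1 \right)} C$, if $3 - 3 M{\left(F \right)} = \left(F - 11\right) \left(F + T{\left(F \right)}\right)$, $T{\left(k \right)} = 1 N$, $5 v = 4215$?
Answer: $\frac{84932}{3} \approx 28311.0$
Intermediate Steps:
$v = 843$ ($v = \frac{1}{5} \cdot 4215 = 843$)
$T{\left(k \right)} = -3$ ($T{\left(k \right)} = 1 \left(-3\right) = -3$)
$M{\left(F \right)} = 1 - \frac{\left(-11 + F\right) \left(-3 + F\right)}{3}$ ($M{\left(F \right)} = 1 - \frac{\left(F - 11\right) \left(F - 3\right)}{3} = 1 - \frac{\left(-11 + F\right) \left(-3 + F\right)}{3}$)
$C = -4996$ ($C = 843 - 5839 = -4996$)
$M{\left(1 \right)} C = \left(-10 - \frac{1^{2}}{3} + \frac{14}{3} \cdot 1\right) \left(-4996\right) = \left(-10 - \frac{1}{3} + \frac{14}{3}\right) \left(-4996\right) = \left(- \frac{17}{3}\right) \left(-4996\right) = \frac{84932}{3}$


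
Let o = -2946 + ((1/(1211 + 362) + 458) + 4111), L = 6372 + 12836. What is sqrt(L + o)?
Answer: 6*sqrt(11832587)/143 ≈ 144.33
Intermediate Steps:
L = 19208
o = 2552980/1573 (o = -2946 + ((1/1573 + 458) + 4111) = -2946 + (720435/1573 + 4111) = -2946 + 7187038/1573 = 2552980/1573 ≈ 1623.0)
sqrt(L + o) = sqrt(19208 + 2552980/1573) = sqrt(32767164/1573) = 6*sqrt(11832587)/143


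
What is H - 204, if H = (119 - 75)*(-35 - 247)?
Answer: -12612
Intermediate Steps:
H = -12408 (H = 44*(-282) = -12408)
H - 204 = -12408 - 204 = -12612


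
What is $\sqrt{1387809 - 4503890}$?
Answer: $i \sqrt{3116081} \approx 1765.2 i$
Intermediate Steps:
$\sqrt{1387809 - 4503890} = \sqrt{-3116081} = i \sqrt{3116081}$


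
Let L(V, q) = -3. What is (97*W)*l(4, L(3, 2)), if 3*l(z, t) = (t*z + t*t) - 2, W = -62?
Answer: 30070/3 ≈ 10023.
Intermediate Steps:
l(z, t) = -⅔ + t²/3 + t*z/3 (l(z, t) = ((t*z + t*t) - 2)/3 = ((t*z + t²) - 2)/3 = ((t² + t*z) - 2)/3 = (-2 + t² + t*z)/3 = -⅔ + t²/3 + t*z/3)
(97*W)*l(4, L(3, 2)) = (97*(-62))*(-⅔ + (⅓)*(-3)² + (⅓)*(-3)*4) = -6014*(-⅔ + (⅓)*9 - 4) = -6014*(-⅔ + 3 - 4) = -6014*(-5/3) = 30070/3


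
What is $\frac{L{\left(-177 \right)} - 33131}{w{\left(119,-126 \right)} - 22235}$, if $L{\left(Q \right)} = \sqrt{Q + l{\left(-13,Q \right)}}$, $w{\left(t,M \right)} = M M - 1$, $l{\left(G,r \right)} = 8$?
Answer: $\frac{33131}{6360} - \frac{13 i}{6360} \approx 5.2093 - 0.002044 i$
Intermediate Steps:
$w{\left(t,M \right)} = -1 + M^{2}$ ($w{\left(t,M \right)} = M^{2} - 1 = -1 + M^{2}$)
$L{\left(Q \right)} = \sqrt{8 + Q}$ ($L{\left(Q \right)} = \sqrt{Q + 8} = \sqrt{8 + Q}$)
$\frac{L{\left(-177 \right)} - 33131}{w{\left(119,-126 \right)} - 22235} = \frac{\sqrt{8 - 177} - 33131}{\left(-1 + \left(-126\right)^{2}\right) - 22235} = \frac{\sqrt{-169} - 33131}{\left(-1 + 15876\right) - 22235} = \frac{13 i - 33131}{15875 - 22235} = \frac{-33131 + 13 i}{-6360} = \left(-33131 + 13 i\right) \left(- \frac{1}{6360}\right) = \frac{33131}{6360} - \frac{13 i}{6360}$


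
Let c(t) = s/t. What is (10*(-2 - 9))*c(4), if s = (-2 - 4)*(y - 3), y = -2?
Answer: -825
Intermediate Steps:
s = 30 (s = (-2 - 4)*(-2 - 3) = -6*(-5) = 30)
c(t) = 30/t
(10*(-2 - 9))*c(4) = (10*(-2 - 9))*(30/4) = (10*(-11))*(30*(¼)) = -110*15/2 = -825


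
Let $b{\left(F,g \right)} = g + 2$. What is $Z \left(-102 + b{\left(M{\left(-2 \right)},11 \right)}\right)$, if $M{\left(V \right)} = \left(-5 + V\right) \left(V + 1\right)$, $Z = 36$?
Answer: $-3204$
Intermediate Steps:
$M{\left(V \right)} = \left(1 + V\right) \left(-5 + V\right)$ ($M{\left(V \right)} = \left(-5 + V\right) \left(1 + V\right) = \left(1 + V\right) \left(-5 + V\right)$)
$b{\left(F,g \right)} = 2 + g$
$Z \left(-102 + b{\left(M{\left(-2 \right)},11 \right)}\right) = 36 \left(-102 + \left(2 + 11\right)\right) = 36 \left(-102 + 13\right) = 36 \left(-89\right) = -3204$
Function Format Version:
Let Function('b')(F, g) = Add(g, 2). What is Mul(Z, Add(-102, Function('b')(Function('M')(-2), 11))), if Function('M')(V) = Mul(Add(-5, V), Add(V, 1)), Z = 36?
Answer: -3204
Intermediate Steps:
Function('M')(V) = Mul(Add(1, V), Add(-5, V)) (Function('M')(V) = Mul(Add(-5, V), Add(1, V)) = Mul(Add(1, V), Add(-5, V)))
Function('b')(F, g) = Add(2, g)
Mul(Z, Add(-102, Function('b')(Function('M')(-2), 11))) = Mul(36, Add(-102, Add(2, 11))) = Mul(36, Add(-102, 13)) = Mul(36, -89) = -3204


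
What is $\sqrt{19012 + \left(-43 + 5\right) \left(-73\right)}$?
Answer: $\sqrt{21786} \approx 147.6$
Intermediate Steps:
$\sqrt{19012 + \left(-43 + 5\right) \left(-73\right)} = \sqrt{19012 - -2774} = \sqrt{19012 + 2774} = \sqrt{21786}$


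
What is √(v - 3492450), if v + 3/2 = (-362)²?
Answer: I*√13445630/2 ≈ 1833.4*I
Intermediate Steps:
v = 262085/2 (v = -3/2 + (-362)² = -3/2 + 131044 = 262085/2 ≈ 1.3104e+5)
√(v - 3492450) = √(262085/2 - 3492450) = √(-6722815/2) = I*√13445630/2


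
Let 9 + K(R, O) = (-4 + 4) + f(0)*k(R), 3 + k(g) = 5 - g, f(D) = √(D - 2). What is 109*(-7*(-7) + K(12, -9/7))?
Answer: 4360 - 1090*I*√2 ≈ 4360.0 - 1541.5*I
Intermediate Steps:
f(D) = √(-2 + D)
k(g) = 2 - g (k(g) = -3 + (5 - g) = 2 - g)
K(R, O) = -9 + I*√2*(2 - R) (K(R, O) = -9 + ((-4 + 4) + √(-2 + 0)*(2 - R)) = -9 + (0 + √(-2)*(2 - R)) = -9 + (0 + (I*√2)*(2 - R)) = -9 + (0 + I*√2*(2 - R)) = -9 + I*√2*(2 - R))
109*(-7*(-7) + K(12, -9/7)) = 109*(-7*(-7) + (-9 + I*√2*(2 - 1*12))) = 109*(49 + (-9 + I*√2*(2 - 12))) = 109*(49 + (-9 + I*√2*(-10))) = 109*(49 + (-9 - 10*I*√2)) = 109*(40 - 10*I*√2) = 4360 - 1090*I*√2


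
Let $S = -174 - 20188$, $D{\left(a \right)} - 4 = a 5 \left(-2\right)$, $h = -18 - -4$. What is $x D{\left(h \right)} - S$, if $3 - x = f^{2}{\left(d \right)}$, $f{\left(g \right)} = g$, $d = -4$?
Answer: $18490$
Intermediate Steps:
$x = -13$ ($x = 3 - \left(-4\right)^{2} = 3 - 16 = -13$)
$h = -14$ ($h = -18 + 4 = -14$)
$D{\left(a \right)} = 4 - 10 a$ ($D{\left(a \right)} = 4 + a 5 \left(-2\right) = 4 + 5 a \left(-2\right) = 4 - 10 a$)
$S = -20362$
$x D{\left(h \right)} - S = - 13 \left(4 - -140\right) - -20362 = - 13 \left(4 + 140\right) + 20362 = \left(-13\right) 144 + 20362 = -1872 + 20362 = 18490$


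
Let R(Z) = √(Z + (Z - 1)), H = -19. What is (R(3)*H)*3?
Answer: -57*√5 ≈ -127.46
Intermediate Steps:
R(Z) = √(-1 + 2*Z) (R(Z) = √(Z + (-1 + Z)) = √(-1 + 2*Z))
(R(3)*H)*3 = (√(-1 + 2*3)*(-19))*3 = (√(-1 + 6)*(-19))*3 = (√5*(-19))*3 = -19*√5*3 = -57*√5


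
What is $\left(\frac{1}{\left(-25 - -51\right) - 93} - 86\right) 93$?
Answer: $- \frac{535959}{67} \approx -7999.4$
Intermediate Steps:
$\left(\frac{1}{\left(-25 - -51\right) - 93} - 86\right) 93 = \left(\frac{1}{\left(-25 + 51\right) - 93} - 86\right) 93 = \left(\frac{1}{26 - 93} - 86\right) 93 = \left(\frac{1}{-67} - 86\right) 93 = \left(- \frac{1}{67} - 86\right) 93 = \left(- \frac{5763}{67}\right) 93 = - \frac{535959}{67}$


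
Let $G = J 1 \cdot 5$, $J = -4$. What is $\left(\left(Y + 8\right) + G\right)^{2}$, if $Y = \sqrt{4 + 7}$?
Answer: $\left(12 - \sqrt{11}\right)^{2} \approx 75.401$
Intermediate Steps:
$Y = \sqrt{11} \approx 3.3166$
$G = -20$ ($G = \left(-4\right) 1 \cdot 5 = \left(-4\right) 5 = -20$)
$\left(\left(Y + 8\right) + G\right)^{2} = \left(\left(\sqrt{11} + 8\right) - 20\right)^{2} = \left(\left(8 + \sqrt{11}\right) - 20\right)^{2} = \left(-12 + \sqrt{11}\right)^{2}$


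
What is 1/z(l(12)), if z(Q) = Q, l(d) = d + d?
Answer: 1/24 ≈ 0.041667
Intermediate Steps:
l(d) = 2*d
1/z(l(12)) = 1/(2*12) = 1/24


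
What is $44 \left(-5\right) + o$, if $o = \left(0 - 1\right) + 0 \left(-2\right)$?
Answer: $-221$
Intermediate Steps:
$o = -1$ ($o = -1 + 0 = -1$)
$44 \left(-5\right) + o = 44 \left(-5\right) - 1 = -220 - 1 = -221$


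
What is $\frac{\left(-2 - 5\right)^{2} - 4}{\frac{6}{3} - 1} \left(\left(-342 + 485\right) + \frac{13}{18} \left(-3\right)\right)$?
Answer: $\frac{12675}{2} \approx 6337.5$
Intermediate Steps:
$\frac{\left(-2 - 5\right)^{2} - 4}{\frac{6}{3} - 1} \left(\left(-342 + 485\right) + \frac{13}{18} \left(-3\right)\right) = \frac{\left(-7\right)^{2} - 4}{6 \cdot \frac{1}{3} - 1} \left(143 + 13 \cdot \frac{1}{18} \left(-3\right)\right) = \frac{49 - 4}{2 - 1} \left(143 + \frac{13}{18} \left(-3\right)\right) = 1^{-1} \cdot 45 \left(143 - \frac{13}{6}\right) = 1 \cdot 45 \cdot \frac{845}{6} = 45 \cdot \frac{845}{6} = \frac{12675}{2}$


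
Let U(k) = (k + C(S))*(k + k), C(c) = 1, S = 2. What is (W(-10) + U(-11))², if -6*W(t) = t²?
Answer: 372100/9 ≈ 41344.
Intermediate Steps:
U(k) = 2*k*(1 + k) (U(k) = (k + 1)*(k + k) = (1 + k)*(2*k) = 2*k*(1 + k))
W(t) = -t²/6
(W(-10) + U(-11))² = (-⅙*(-10)² + 2*(-11)*(1 - 11))² = (-⅙*100 + 2*(-11)*(-10))² = (-50/3 + 220)² = (610/3)² = 372100/9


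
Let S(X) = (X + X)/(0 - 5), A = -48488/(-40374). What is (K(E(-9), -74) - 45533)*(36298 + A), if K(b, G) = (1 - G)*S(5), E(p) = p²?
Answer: -33475221905510/20187 ≈ -1.6583e+9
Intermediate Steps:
A = 24244/20187 (A = -48488*(-1/40374) = 24244/20187 ≈ 1.2010)
S(X) = -2*X/5 (S(X) = (2*X)/(-5) = (2*X)*(-⅕) = -2*X/5)
K(b, G) = -2 + 2*G (K(b, G) = (1 - G)*(-⅖*5) = (1 - G)*(-2) = -2 + 2*G)
(K(E(-9), -74) - 45533)*(36298 + A) = ((-2 + 2*(-74)) - 45533)*(36298 + 24244/20187) = ((-2 - 148) - 45533)*(732771970/20187) = (-150 - 45533)*(732771970/20187) = -45683*732771970/20187 = -33475221905510/20187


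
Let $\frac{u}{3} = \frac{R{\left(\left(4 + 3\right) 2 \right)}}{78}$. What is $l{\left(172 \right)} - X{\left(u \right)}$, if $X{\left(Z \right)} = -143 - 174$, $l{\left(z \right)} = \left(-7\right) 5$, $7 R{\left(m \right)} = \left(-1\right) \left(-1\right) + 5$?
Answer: $282$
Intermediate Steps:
$R{\left(m \right)} = \frac{6}{7}$ ($R{\left(m \right)} = \frac{\left(-1\right) \left(-1\right) + 5}{7} = \frac{1 + 5}{7} = \frac{1}{7} \cdot 6 = \frac{6}{7}$)
$u = \frac{3}{91}$ ($u = 3 \frac{6}{7 \cdot 78} = 3 \cdot \frac{6}{7} \cdot \frac{1}{78} = 3 \cdot \frac{1}{91} = \frac{3}{91} \approx 0.032967$)
$l{\left(z \right)} = -35$
$X{\left(Z \right)} = -317$
$l{\left(172 \right)} - X{\left(u \right)} = -35 - -317 = -35 + 317 = 282$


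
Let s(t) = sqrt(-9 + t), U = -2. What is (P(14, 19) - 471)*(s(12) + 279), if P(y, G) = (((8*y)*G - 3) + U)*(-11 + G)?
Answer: 4607127 + 16513*sqrt(3) ≈ 4.6357e+6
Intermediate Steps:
P(y, G) = (-11 + G)*(-5 + 8*G*y) (P(y, G) = (((8*y)*G - 3) - 2)*(-11 + G) = ((8*G*y - 3) - 2)*(-11 + G) = ((-3 + 8*G*y) - 2)*(-11 + G) = (-5 + 8*G*y)*(-11 + G) = (-11 + G)*(-5 + 8*G*y))
(P(14, 19) - 471)*(s(12) + 279) = ((55 - 5*19 - 88*19*14 + 8*14*19**2) - 471)*(sqrt(-9 + 12) + 279) = ((55 - 95 - 23408 + 8*14*361) - 471)*(sqrt(3) + 279) = ((55 - 95 - 23408 + 40432) - 471)*(279 + sqrt(3)) = (16984 - 471)*(279 + sqrt(3)) = 16513*(279 + sqrt(3)) = 4607127 + 16513*sqrt(3)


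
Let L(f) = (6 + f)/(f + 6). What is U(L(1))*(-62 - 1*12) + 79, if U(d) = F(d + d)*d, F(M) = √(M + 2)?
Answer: -69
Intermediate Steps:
F(M) = √(2 + M)
L(f) = 1 (L(f) = (6 + f)/(6 + f) = 1)
U(d) = d*√(2 + 2*d) (U(d) = √(2 + (d + d))*d = √(2 + 2*d)*d = d*√(2 + 2*d))
U(L(1))*(-62 - 1*12) + 79 = (1*√(2 + 2*1))*(-62 - 1*12) + 79 = (1*√(2 + 2))*(-62 - 12) + 79 = (1*√4)*(-74) + 79 = (1*2)*(-74) + 79 = 2*(-74) + 79 = -148 + 79 = -69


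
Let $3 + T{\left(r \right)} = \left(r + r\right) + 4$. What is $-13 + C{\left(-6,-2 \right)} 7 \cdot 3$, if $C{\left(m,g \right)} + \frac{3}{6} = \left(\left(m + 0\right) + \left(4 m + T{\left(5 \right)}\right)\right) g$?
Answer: $\frac{1549}{2} \approx 774.5$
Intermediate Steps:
$T{\left(r \right)} = 1 + 2 r$ ($T{\left(r \right)} = -3 + \left(\left(r + r\right) + 4\right) = -3 + \left(2 r + 4\right) = -3 + \left(4 + 2 r\right) = 1 + 2 r$)
$C{\left(m,g \right)} = - \frac{1}{2} + g \left(11 + 5 m\right)$ ($C{\left(m,g \right)} = - \frac{1}{2} + \left(\left(m + 0\right) + \left(4 m + \left(1 + 2 \cdot 5\right)\right)\right) g = - \frac{1}{2} + \left(m + \left(4 m + \left(1 + 10\right)\right)\right) g = - \frac{1}{2} + \left(m + \left(4 m + 11\right)\right) g = - \frac{1}{2} + \left(m + \left(11 + 4 m\right)\right) g = - \frac{1}{2} + \left(11 + 5 m\right) g = - \frac{1}{2} + g \left(11 + 5 m\right)$)
$-13 + C{\left(-6,-2 \right)} 7 \cdot 3 = -13 + \left(- \frac{1}{2} + 11 \left(-2\right) + 5 \left(-2\right) \left(-6\right)\right) 7 \cdot 3 = -13 + \left(- \frac{1}{2} - 22 + 60\right) 21 = -13 + \frac{75}{2} \cdot 21 = -13 + \frac{1575}{2} = \frac{1549}{2}$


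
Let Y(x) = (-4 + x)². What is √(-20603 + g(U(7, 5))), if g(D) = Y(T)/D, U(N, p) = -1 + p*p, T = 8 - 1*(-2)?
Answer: I*√82406/2 ≈ 143.53*I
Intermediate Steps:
T = 10 (T = 8 + 2 = 10)
U(N, p) = -1 + p²
g(D) = 36/D (g(D) = (-4 + 10)²/D = 6²/D = 36/D)
√(-20603 + g(U(7, 5))) = √(-20603 + 36/(-1 + 5²)) = √(-20603 + 36/(-1 + 25)) = √(-20603 + 36/24) = √(-20603 + 36*(1/24)) = √(-20603 + 3/2) = √(-41203/2) = I*√82406/2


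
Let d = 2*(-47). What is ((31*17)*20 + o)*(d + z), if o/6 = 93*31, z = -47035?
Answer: -1311977102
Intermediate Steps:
d = -94
o = 17298 (o = 6*(93*31) = 6*2883 = 17298)
((31*17)*20 + o)*(d + z) = ((31*17)*20 + 17298)*(-94 - 47035) = (527*20 + 17298)*(-47129) = (10540 + 17298)*(-47129) = 27838*(-47129) = -1311977102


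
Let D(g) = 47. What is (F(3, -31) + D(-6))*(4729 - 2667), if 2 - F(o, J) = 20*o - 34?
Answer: 47426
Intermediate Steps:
F(o, J) = 36 - 20*o (F(o, J) = 2 - (20*o - 34) = 2 - (-34 + 20*o) = 2 + (34 - 20*o) = 36 - 20*o)
(F(3, -31) + D(-6))*(4729 - 2667) = ((36 - 20*3) + 47)*(4729 - 2667) = ((36 - 60) + 47)*2062 = (-24 + 47)*2062 = 23*2062 = 47426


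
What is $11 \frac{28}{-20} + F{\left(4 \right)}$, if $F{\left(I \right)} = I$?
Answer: $- \frac{57}{5} \approx -11.4$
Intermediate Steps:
$11 \frac{28}{-20} + F{\left(4 \right)} = 11 \frac{28}{-20} + 4 = 11 \cdot 28 \left(- \frac{1}{20}\right) + 4 = 11 \left(- \frac{7}{5}\right) + 4 = - \frac{77}{5} + 4 = - \frac{57}{5}$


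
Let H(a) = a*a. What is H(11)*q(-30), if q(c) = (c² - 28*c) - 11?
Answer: 209209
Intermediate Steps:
H(a) = a²
q(c) = -11 + c² - 28*c
H(11)*q(-30) = 11²*(-11 + (-30)² - 28*(-30)) = 121*(-11 + 900 + 840) = 121*1729 = 209209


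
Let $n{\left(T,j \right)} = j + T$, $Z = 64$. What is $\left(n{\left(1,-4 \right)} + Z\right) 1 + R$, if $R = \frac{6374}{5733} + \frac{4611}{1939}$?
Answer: $\frac{102412508}{1588041} \approx 64.49$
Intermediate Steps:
$n{\left(T,j \right)} = T + j$
$R = \frac{5542007}{1588041}$ ($R = 6374 \cdot \frac{1}{5733} + 4611 \cdot \frac{1}{1939} = \frac{6374}{5733} + \frac{4611}{1939} = \frac{5542007}{1588041} \approx 3.4898$)
$\left(n{\left(1,-4 \right)} + Z\right) 1 + R = \left(\left(1 - 4\right) + 64\right) 1 + \frac{5542007}{1588041} = \left(-3 + 64\right) 1 + \frac{5542007}{1588041} = 61 \cdot 1 + \frac{5542007}{1588041} = 61 + \frac{5542007}{1588041} = \frac{102412508}{1588041}$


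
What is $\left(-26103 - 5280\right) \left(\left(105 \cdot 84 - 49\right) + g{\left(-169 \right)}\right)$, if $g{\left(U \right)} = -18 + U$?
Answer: $-269391672$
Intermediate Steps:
$\left(-26103 - 5280\right) \left(\left(105 \cdot 84 - 49\right) + g{\left(-169 \right)}\right) = \left(-26103 - 5280\right) \left(\left(105 \cdot 84 - 49\right) - 187\right) = - 31383 \left(\left(8820 - 49\right) - 187\right) = - 31383 \left(8771 - 187\right) = \left(-31383\right) 8584 = -269391672$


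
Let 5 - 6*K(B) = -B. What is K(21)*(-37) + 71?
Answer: -268/3 ≈ -89.333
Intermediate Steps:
K(B) = ⅚ + B/6 (K(B) = ⅚ - (-1)*B/6 = ⅚ + B/6)
K(21)*(-37) + 71 = (⅚ + (⅙)*21)*(-37) + 71 = (⅚ + 7/2)*(-37) + 71 = (13/3)*(-37) + 71 = -481/3 + 71 = -268/3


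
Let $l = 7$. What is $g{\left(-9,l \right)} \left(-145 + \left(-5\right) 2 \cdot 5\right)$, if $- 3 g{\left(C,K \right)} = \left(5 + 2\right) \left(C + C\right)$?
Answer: $-8190$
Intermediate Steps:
$g{\left(C,K \right)} = - \frac{14 C}{3}$ ($g{\left(C,K \right)} = - \frac{\left(5 + 2\right) \left(C + C\right)}{3} = - \frac{7 \cdot 2 C}{3} = - \frac{14 C}{3}$)
$g{\left(-9,l \right)} \left(-145 + \left(-5\right) 2 \cdot 5\right) = \left(- \frac{14}{3}\right) \left(-9\right) \left(-145 + \left(-5\right) 2 \cdot 5\right) = 42 \left(-145 - 50\right) = 42 \left(-195\right) = -8190$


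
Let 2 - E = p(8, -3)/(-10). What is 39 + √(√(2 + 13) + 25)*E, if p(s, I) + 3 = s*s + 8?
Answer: 39 + 89*√(25 + √15)/10 ≈ 86.823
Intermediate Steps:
p(s, I) = 5 + s² (p(s, I) = -3 + (s*s + 8) = -3 + (s² + 8) = -3 + (8 + s²) = 5 + s²)
E = 89/10 (E = 2 - (5 + 8²)/(-10) = 2 - (5 + 64)*(-1)/10 = 2 - 69*(-1)/10 = 2 - 1*(-69/10) = 2 + 69/10 = 89/10 ≈ 8.9000)
39 + √(√(2 + 13) + 25)*E = 39 + √(√(2 + 13) + 25)*(89/10) = 39 + √(√15 + 25)*(89/10) = 39 + √(25 + √15)*(89/10) = 39 + 89*√(25 + √15)/10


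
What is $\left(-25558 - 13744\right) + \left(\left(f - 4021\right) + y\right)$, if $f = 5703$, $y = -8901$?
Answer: $-46521$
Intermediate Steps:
$\left(-25558 - 13744\right) + \left(\left(f - 4021\right) + y\right) = \left(-25558 - 13744\right) + \left(\left(5703 - 4021\right) - 8901\right) = -39302 + \left(1682 - 8901\right) = -39302 - 7219 = -46521$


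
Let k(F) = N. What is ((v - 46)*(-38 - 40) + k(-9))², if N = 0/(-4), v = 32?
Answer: 1192464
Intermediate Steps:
N = 0 (N = 0*(-¼) = 0)
k(F) = 0
((v - 46)*(-38 - 40) + k(-9))² = ((32 - 46)*(-38 - 40) + 0)² = (-14*(-78) + 0)² = (1092 + 0)² = 1092² = 1192464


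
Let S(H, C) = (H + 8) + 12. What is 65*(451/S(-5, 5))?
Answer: 5863/3 ≈ 1954.3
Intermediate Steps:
S(H, C) = 20 + H (S(H, C) = (8 + H) + 12 = 20 + H)
65*(451/S(-5, 5)) = 65*(451/(20 - 5)) = 65*(451/15) = 5863/3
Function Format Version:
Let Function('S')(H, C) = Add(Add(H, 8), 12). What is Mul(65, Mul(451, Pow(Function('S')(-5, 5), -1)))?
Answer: Rational(5863, 3) ≈ 1954.3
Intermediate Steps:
Function('S')(H, C) = Add(20, H) (Function('S')(H, C) = Add(Add(8, H), 12) = Add(20, H))
Mul(65, Mul(451, Pow(Function('S')(-5, 5), -1))) = Mul(65, Mul(451, Pow(Add(20, -5), -1))) = Mul(65, Mul(451, Pow(15, -1))) = Mul(65, Mul(451, Rational(1, 15))) = Mul(65, Rational(451, 15)) = Rational(5863, 3)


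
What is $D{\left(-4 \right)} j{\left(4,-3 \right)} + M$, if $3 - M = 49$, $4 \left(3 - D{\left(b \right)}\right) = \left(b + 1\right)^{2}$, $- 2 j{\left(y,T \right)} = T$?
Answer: $- \frac{359}{8} \approx -44.875$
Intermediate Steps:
$j{\left(y,T \right)} = - \frac{T}{2}$
$D{\left(b \right)} = 3 - \frac{\left(1 + b\right)^{2}}{4}$ ($D{\left(b \right)} = 3 - \frac{\left(b + 1\right)^{2}}{4} = 3 - \frac{\left(1 + b\right)^{2}}{4}$)
$M = -46$ ($M = 3 - 49 = -46$)
$D{\left(-4 \right)} j{\left(4,-3 \right)} + M = \left(3 - \frac{\left(1 - 4\right)^{2}}{4}\right) \left(\left(- \frac{1}{2}\right) \left(-3\right)\right) - 46 = \left(3 - \frac{\left(-3\right)^{2}}{4}\right) \frac{3}{2} - 46 = \left(3 - \frac{9}{4}\right) \frac{3}{2} - 46 = \frac{3}{4} \cdot \frac{3}{2} - 46 = \frac{9}{8} - 46 = - \frac{359}{8}$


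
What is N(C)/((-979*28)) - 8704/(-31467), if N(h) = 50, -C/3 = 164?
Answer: 6971197/25369806 ≈ 0.27478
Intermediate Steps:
C = -492 (C = -3*164 = -492)
N(C)/((-979*28)) - 8704/(-31467) = 50/((-979*28)) - 8704/(-31467) = 50/(-27412) - 8704*(-1/31467) = 50*(-1/27412) + 512/1851 = -25/13706 + 512/1851 = 6971197/25369806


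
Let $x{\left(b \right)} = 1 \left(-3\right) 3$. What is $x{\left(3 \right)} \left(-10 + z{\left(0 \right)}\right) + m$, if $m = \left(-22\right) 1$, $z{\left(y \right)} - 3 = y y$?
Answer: $41$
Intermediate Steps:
$z{\left(y \right)} = 3 + y^{2}$ ($z{\left(y \right)} = 3 + y y = 3 + y^{2}$)
$x{\left(b \right)} = -9$ ($x{\left(b \right)} = \left(-3\right) 3 = -9$)
$m = -22$
$x{\left(3 \right)} \left(-10 + z{\left(0 \right)}\right) + m = - 9 \left(-10 + \left(3 + 0^{2}\right)\right) - 22 = - 9 \left(-10 + \left(3 + 0\right)\right) - 22 = - 9 \left(-10 + 3\right) - 22 = \left(-9\right) \left(-7\right) - 22 = 63 - 22 = 41$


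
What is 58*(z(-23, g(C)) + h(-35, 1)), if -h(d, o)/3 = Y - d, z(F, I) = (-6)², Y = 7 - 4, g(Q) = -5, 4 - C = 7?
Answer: -4524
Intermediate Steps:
C = -3 (C = 4 - 1*7 = 4 - 7 = -3)
Y = 3
z(F, I) = 36
h(d, o) = -9 + 3*d (h(d, o) = -3*(3 - d) = -9 + 3*d)
58*(z(-23, g(C)) + h(-35, 1)) = 58*(36 + (-9 + 3*(-35))) = 58*(36 + (-9 - 105)) = 58*(36 - 114) = 58*(-78) = -4524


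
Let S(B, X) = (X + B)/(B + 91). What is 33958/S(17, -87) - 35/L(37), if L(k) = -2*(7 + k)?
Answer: -161367191/3080 ≈ -52392.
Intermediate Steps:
S(B, X) = (B + X)/(91 + B)
L(k) = -14 - 2*k
33958/S(17, -87) - 35/L(37) = 33958/(((17 - 87)/(91 + 17))) - 35/(-14 - 2*37) = 33958/((-70/108)) - 35/(-14 - 74) = 33958/(((1/108)*(-70))) - 35/(-88) = 33958/(-35/54) - 35*(-1/88) = 33958*(-54/35) + 35/88 = -1833732/35 + 35/88 = -161367191/3080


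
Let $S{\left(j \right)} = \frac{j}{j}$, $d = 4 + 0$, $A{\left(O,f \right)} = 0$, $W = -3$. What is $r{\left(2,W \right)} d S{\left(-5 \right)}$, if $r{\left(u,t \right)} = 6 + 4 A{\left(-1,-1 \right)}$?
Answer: $24$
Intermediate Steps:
$d = 4$
$r{\left(u,t \right)} = 6$ ($r{\left(u,t \right)} = 6 + 4 \cdot 0 = 6 + 0 = 6$)
$S{\left(j \right)} = 1$
$r{\left(2,W \right)} d S{\left(-5 \right)} = 6 \cdot 4 \cdot 1 = 24 \cdot 1 = 24$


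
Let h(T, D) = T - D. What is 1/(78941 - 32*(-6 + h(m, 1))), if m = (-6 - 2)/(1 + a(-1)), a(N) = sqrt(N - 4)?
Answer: (sqrt(5) - I)/(-79421*I + 79165*sqrt(5)) ≈ 1.2625e-5 + 1.5207e-8*I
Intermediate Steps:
a(N) = sqrt(-4 + N)
m = -8/(1 + I*sqrt(5)) (m = (-6 - 2)/(1 + sqrt(-4 - 1)) = -8/(1 + sqrt(-5)) = -8/(1 + I*sqrt(5)) ≈ -1.3333 + 2.9814*I)
1/(78941 - 32*(-6 + h(m, 1))) = 1/(78941 - 32*(-6 + (8*I/(sqrt(5) - I) - 1*1))) = 1/(78941 - 32*(-6 + (8*I/(sqrt(5) - I) - 1))) = 1/(78941 - 32*(-6 + (-1 + 8*I/(sqrt(5) - I)))) = 1/(78941 - 32*(-7 + 8*I/(sqrt(5) - I))) = 1/(78941 + (224 - 256*I/(sqrt(5) - I))) = 1/(79165 - 256*I/(sqrt(5) - I))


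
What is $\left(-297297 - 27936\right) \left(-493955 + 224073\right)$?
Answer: $87774532506$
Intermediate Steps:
$\left(-297297 - 27936\right) \left(-493955 + 224073\right) = \left(-297297 - 27936\right) \left(-269882\right) = \left(-325233\right) \left(-269882\right) = 87774532506$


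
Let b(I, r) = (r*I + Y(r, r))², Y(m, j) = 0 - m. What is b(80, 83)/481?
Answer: 42994249/481 ≈ 89385.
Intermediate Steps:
Y(m, j) = -m
b(I, r) = (-r + I*r)² (b(I, r) = (r*I - r)² = (I*r - r)² = (-r + I*r)²)
b(80, 83)/481 = (83²*(-1 + 80)²)/481 = (6889*79²)*(1/481) = (6889*6241)*(1/481) = 42994249*(1/481) = 42994249/481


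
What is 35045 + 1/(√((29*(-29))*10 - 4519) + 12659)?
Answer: 5616424207109/160263210 - I*√12929/160263210 ≈ 35045.0 - 7.0949e-7*I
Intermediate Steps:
35045 + 1/(√((29*(-29))*10 - 4519) + 12659) = 35045 + 1/(√(-841*10 - 4519) + 12659) = 35045 + 1/(√(-8410 - 4519) + 12659) = 35045 + 1/(√(-12929) + 12659) = 35045 + 1/(I*√12929 + 12659) = 35045 + 1/(12659 + I*√12929)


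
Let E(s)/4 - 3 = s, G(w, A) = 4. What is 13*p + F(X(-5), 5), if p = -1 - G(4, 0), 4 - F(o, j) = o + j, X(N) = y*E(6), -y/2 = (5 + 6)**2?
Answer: 8646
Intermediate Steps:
y = -242 (y = -2*(5 + 6)**2 = -2*11**2 = -2*121 = -242)
E(s) = 12 + 4*s
X(N) = -8712 (X(N) = -242*(12 + 4*6) = -242*(12 + 24) = -242*36 = -8712)
F(o, j) = 4 - j - o (F(o, j) = 4 - (o + j) = 4 - (j + o) = 4 + (-j - o) = 4 - j - o)
p = -5 (p = -1 - 1*4 = -1 - 4 = -5)
13*p + F(X(-5), 5) = 13*(-5) + (4 - 1*5 - 1*(-8712)) = -65 + (4 - 5 + 8712) = -65 + 8711 = 8646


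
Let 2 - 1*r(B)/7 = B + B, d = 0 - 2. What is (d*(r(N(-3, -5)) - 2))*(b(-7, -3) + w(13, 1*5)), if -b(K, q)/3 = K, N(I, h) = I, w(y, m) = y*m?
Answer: -9288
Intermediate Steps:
d = -2
w(y, m) = m*y
r(B) = 14 - 14*B (r(B) = 14 - 7*(B + B) = 14 - 14*B)
b(K, q) = -3*K
(d*(r(N(-3, -5)) - 2))*(b(-7, -3) + w(13, 1*5)) = (-2*((14 - 14*(-3)) - 2))*(-3*(-7) + (1*5)*13) = (-2*((14 + 42) - 2))*(21 + 5*13) = (-2*(56 - 2))*(21 + 65) = -2*54*86 = -108*86 = -9288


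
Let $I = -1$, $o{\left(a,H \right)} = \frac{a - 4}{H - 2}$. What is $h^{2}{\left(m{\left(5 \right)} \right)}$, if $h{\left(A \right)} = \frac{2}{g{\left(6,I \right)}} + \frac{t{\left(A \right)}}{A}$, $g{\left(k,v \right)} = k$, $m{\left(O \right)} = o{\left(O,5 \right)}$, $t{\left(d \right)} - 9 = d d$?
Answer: $\frac{6889}{9} \approx 765.44$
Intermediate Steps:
$o{\left(a,H \right)} = \frac{-4 + a}{-2 + H}$
$t{\left(d \right)} = 9 + d^{2}$ ($t{\left(d \right)} = 9 + d d = 9 + d^{2}$)
$m{\left(O \right)} = - \frac{4}{3} + \frac{O}{3}$ ($m{\left(O \right)} = \frac{-4 + O}{-2 + 5} = \frac{-4 + O}{3} = - \frac{4}{3} + \frac{O}{3}$)
$h{\left(A \right)} = \frac{1}{3} + \frac{9 + A^{2}}{A}$ ($h{\left(A \right)} = \frac{2}{6} + \frac{9 + A^{2}}{A} = 2 \cdot \frac{1}{6} + \frac{9 + A^{2}}{A} = \frac{1}{3} + \frac{9 + A^{2}}{A}$)
$h^{2}{\left(m{\left(5 \right)} \right)} = \left(\frac{1}{3} + \left(- \frac{4}{3} + \frac{1}{3} \cdot 5\right) + \frac{9}{- \frac{4}{3} + \frac{1}{3} \cdot 5}\right)^{2} = \left(\frac{1}{3} + \left(- \frac{4}{3} + \frac{5}{3}\right) + \frac{9}{- \frac{4}{3} + \frac{5}{3}}\right)^{2} = \left(\frac{1}{3} + \frac{1}{3} + 9 \frac{1}{\frac{1}{3}}\right)^{2} = \left(\frac{1}{3} + \frac{1}{3} + 9 \cdot 3\right)^{2} = \left(\frac{1}{3} + \frac{1}{3} + 27\right)^{2} = \left(\frac{83}{3}\right)^{2} = \frac{6889}{9}$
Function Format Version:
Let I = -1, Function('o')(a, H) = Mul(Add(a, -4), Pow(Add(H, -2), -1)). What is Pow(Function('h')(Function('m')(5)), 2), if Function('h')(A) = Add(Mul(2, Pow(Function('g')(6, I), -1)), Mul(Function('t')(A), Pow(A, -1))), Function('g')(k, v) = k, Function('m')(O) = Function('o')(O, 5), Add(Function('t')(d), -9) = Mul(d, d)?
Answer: Rational(6889, 9) ≈ 765.44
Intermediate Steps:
Function('o')(a, H) = Mul(Pow(Add(-2, H), -1), Add(-4, a)) (Function('o')(a, H) = Mul(Add(-4, a), Pow(Add(-2, H), -1)) = Mul(Pow(Add(-2, H), -1), Add(-4, a)))
Function('t')(d) = Add(9, Pow(d, 2)) (Function('t')(d) = Add(9, Mul(d, d)) = Add(9, Pow(d, 2)))
Function('m')(O) = Add(Rational(-4, 3), Mul(Rational(1, 3), O)) (Function('m')(O) = Mul(Pow(Add(-2, 5), -1), Add(-4, O)) = Mul(Pow(3, -1), Add(-4, O)) = Mul(Rational(1, 3), Add(-4, O)) = Add(Rational(-4, 3), Mul(Rational(1, 3), O)))
Function('h')(A) = Add(Rational(1, 3), Mul(Pow(A, -1), Add(9, Pow(A, 2)))) (Function('h')(A) = Add(Mul(2, Pow(6, -1)), Mul(Add(9, Pow(A, 2)), Pow(A, -1))) = Add(Mul(2, Rational(1, 6)), Mul(Pow(A, -1), Add(9, Pow(A, 2)))) = Add(Rational(1, 3), Mul(Pow(A, -1), Add(9, Pow(A, 2)))))
Pow(Function('h')(Function('m')(5)), 2) = Pow(Add(Rational(1, 3), Add(Rational(-4, 3), Mul(Rational(1, 3), 5)), Mul(9, Pow(Add(Rational(-4, 3), Mul(Rational(1, 3), 5)), -1))), 2) = Pow(Add(Rational(1, 3), Add(Rational(-4, 3), Rational(5, 3)), Mul(9, Pow(Add(Rational(-4, 3), Rational(5, 3)), -1))), 2) = Pow(Add(Rational(1, 3), Rational(1, 3), Mul(9, Pow(Rational(1, 3), -1))), 2) = Pow(Add(Rational(1, 3), Rational(1, 3), Mul(9, 3)), 2) = Pow(Add(Rational(1, 3), Rational(1, 3), 27), 2) = Pow(Rational(83, 3), 2) = Rational(6889, 9)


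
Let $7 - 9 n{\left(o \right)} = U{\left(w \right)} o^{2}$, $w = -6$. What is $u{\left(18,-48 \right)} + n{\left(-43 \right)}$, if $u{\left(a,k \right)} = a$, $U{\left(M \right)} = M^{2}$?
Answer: $- \frac{66395}{9} \approx -7377.2$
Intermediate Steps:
$n{\left(o \right)} = \frac{7}{9} - 4 o^{2}$ ($n{\left(o \right)} = \frac{7}{9} - \frac{\left(-6\right)^{2} o^{2}}{9} = \frac{7}{9} - \frac{36 o^{2}}{9} = \frac{7}{9} - 4 o^{2}$)
$u{\left(18,-48 \right)} + n{\left(-43 \right)} = 18 + \left(\frac{7}{9} - 4 \left(-43\right)^{2}\right) = 18 + \left(\frac{7}{9} - 7396\right) = 18 - \frac{66557}{9} = - \frac{66395}{9}$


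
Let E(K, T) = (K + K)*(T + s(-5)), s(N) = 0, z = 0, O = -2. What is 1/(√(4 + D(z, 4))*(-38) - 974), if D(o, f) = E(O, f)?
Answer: I/(2*(-487*I + 38*√3)) ≈ -0.0010083 + 0.00013627*I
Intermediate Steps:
E(K, T) = 2*K*T (E(K, T) = (K + K)*(T + 0) = (2*K)*T = 2*K*T)
D(o, f) = -4*f (D(o, f) = 2*(-2)*f = -4*f)
1/(√(4 + D(z, 4))*(-38) - 974) = 1/(√(4 - 4*4)*(-38) - 974) = 1/(√(4 - 16)*(-38) - 974) = 1/(√(-12)*(-38) - 974) = 1/((2*I*√3)*(-38) - 974) = 1/(-76*I*√3 - 974) = 1/(-974 - 76*I*√3)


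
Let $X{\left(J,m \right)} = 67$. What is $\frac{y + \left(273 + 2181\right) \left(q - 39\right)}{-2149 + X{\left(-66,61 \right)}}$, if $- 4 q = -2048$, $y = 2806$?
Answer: $- \frac{581774}{1041} \approx -558.86$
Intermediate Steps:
$q = 512$ ($q = \left(- \frac{1}{4}\right) \left(-2048\right) = 512$)
$\frac{y + \left(273 + 2181\right) \left(q - 39\right)}{-2149 + X{\left(-66,61 \right)}} = \frac{2806 + \left(273 + 2181\right) \left(512 - 39\right)}{-2149 + 67} = \frac{2806 + 2454 \cdot 473}{-2082} = \left(2806 + 1160742\right) \left(- \frac{1}{2082}\right) = 1163548 \left(- \frac{1}{2082}\right) = - \frac{581774}{1041}$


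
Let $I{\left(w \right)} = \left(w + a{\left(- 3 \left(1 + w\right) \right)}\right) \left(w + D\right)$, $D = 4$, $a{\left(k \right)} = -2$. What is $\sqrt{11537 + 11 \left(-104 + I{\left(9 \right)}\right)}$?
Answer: $3 \sqrt{1266} \approx 106.74$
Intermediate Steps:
$I{\left(w \right)} = \left(-2 + w\right) \left(4 + w\right)$ ($I{\left(w \right)} = \left(w - 2\right) \left(w + 4\right) = \left(-2 + w\right) \left(4 + w\right)$)
$\sqrt{11537 + 11 \left(-104 + I{\left(9 \right)}\right)} = \sqrt{11537 + 11 \left(-104 + \left(-8 + 9^{2} + 2 \cdot 9\right)\right)} = \sqrt{11537 + 11 \left(-104 + \left(-8 + 81 + 18\right)\right)} = \sqrt{11537 + 11 \left(-104 + 91\right)} = \sqrt{11537 + 11 \left(-13\right)} = \sqrt{11537 - 143} = \sqrt{11394} = 3 \sqrt{1266}$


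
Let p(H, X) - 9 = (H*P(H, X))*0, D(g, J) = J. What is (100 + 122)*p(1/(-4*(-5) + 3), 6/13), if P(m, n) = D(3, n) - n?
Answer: 1998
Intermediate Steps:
P(m, n) = 0 (P(m, n) = n - n = 0)
p(H, X) = 9 (p(H, X) = 9 + (H*0)*0 = 9 + 0*0 = 9 + 0 = 9)
(100 + 122)*p(1/(-4*(-5) + 3), 6/13) = (100 + 122)*9 = 222*9 = 1998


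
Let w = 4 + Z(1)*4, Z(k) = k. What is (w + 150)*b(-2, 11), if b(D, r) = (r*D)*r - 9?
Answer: -39658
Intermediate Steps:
w = 8 (w = 4 + 1*4 = 4 + 4 = 8)
b(D, r) = -9 + D*r² (b(D, r) = (D*r)*r - 9 = D*r² - 9 = -9 + D*r²)
(w + 150)*b(-2, 11) = (8 + 150)*(-9 - 2*11²) = 158*(-9 - 2*121) = 158*(-9 - 242) = 158*(-251) = -39658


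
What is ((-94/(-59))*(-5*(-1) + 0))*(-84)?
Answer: -39480/59 ≈ -669.15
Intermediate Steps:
((-94/(-59))*(-5*(-1) + 0))*(-84) = ((-94*(-1/59))*(5 + 0))*(-84) = ((94/59)*5)*(-84) = (470/59)*(-84) = -39480/59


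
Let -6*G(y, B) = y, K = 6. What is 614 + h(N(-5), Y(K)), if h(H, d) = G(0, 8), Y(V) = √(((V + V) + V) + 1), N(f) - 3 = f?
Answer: 614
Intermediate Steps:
N(f) = 3 + f
G(y, B) = -y/6
Y(V) = √(1 + 3*V) (Y(V) = √((2*V + V) + 1) = √(3*V + 1) = √(1 + 3*V))
h(H, d) = 0 (h(H, d) = -⅙*0 = 0)
614 + h(N(-5), Y(K)) = 614 + 0 = 614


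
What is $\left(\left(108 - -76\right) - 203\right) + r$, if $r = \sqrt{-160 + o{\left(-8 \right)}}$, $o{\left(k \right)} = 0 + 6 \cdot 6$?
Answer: $-19 + 2 i \sqrt{31} \approx -19.0 + 11.136 i$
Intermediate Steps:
$o{\left(k \right)} = 36$ ($o{\left(k \right)} = 0 + 36 = 36$)
$r = 2 i \sqrt{31}$ ($r = \sqrt{-160 + 36} = \sqrt{-124} = 2 i \sqrt{31} \approx 11.136 i$)
$\left(\left(108 - -76\right) - 203\right) + r = \left(\left(108 - -76\right) - 203\right) + 2 i \sqrt{31} = \left(\left(108 + 76\right) - 203\right) + 2 i \sqrt{31} = \left(184 - 203\right) + 2 i \sqrt{31} = -19 + 2 i \sqrt{31}$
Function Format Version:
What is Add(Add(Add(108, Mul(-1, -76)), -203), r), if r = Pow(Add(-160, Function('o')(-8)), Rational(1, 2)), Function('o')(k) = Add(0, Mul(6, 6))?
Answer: Add(-19, Mul(2, I, Pow(31, Rational(1, 2)))) ≈ Add(-19.000, Mul(11.136, I))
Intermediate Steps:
Function('o')(k) = 36 (Function('o')(k) = Add(0, 36) = 36)
r = Mul(2, I, Pow(31, Rational(1, 2))) (r = Pow(Add(-160, 36), Rational(1, 2)) = Pow(-124, Rational(1, 2)) = Mul(2, I, Pow(31, Rational(1, 2))) ≈ Mul(11.136, I))
Add(Add(Add(108, Mul(-1, -76)), -203), r) = Add(Add(Add(108, Mul(-1, -76)), -203), Mul(2, I, Pow(31, Rational(1, 2)))) = Add(Add(Add(108, 76), -203), Mul(2, I, Pow(31, Rational(1, 2)))) = Add(Add(184, -203), Mul(2, I, Pow(31, Rational(1, 2)))) = Add(-19, Mul(2, I, Pow(31, Rational(1, 2))))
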